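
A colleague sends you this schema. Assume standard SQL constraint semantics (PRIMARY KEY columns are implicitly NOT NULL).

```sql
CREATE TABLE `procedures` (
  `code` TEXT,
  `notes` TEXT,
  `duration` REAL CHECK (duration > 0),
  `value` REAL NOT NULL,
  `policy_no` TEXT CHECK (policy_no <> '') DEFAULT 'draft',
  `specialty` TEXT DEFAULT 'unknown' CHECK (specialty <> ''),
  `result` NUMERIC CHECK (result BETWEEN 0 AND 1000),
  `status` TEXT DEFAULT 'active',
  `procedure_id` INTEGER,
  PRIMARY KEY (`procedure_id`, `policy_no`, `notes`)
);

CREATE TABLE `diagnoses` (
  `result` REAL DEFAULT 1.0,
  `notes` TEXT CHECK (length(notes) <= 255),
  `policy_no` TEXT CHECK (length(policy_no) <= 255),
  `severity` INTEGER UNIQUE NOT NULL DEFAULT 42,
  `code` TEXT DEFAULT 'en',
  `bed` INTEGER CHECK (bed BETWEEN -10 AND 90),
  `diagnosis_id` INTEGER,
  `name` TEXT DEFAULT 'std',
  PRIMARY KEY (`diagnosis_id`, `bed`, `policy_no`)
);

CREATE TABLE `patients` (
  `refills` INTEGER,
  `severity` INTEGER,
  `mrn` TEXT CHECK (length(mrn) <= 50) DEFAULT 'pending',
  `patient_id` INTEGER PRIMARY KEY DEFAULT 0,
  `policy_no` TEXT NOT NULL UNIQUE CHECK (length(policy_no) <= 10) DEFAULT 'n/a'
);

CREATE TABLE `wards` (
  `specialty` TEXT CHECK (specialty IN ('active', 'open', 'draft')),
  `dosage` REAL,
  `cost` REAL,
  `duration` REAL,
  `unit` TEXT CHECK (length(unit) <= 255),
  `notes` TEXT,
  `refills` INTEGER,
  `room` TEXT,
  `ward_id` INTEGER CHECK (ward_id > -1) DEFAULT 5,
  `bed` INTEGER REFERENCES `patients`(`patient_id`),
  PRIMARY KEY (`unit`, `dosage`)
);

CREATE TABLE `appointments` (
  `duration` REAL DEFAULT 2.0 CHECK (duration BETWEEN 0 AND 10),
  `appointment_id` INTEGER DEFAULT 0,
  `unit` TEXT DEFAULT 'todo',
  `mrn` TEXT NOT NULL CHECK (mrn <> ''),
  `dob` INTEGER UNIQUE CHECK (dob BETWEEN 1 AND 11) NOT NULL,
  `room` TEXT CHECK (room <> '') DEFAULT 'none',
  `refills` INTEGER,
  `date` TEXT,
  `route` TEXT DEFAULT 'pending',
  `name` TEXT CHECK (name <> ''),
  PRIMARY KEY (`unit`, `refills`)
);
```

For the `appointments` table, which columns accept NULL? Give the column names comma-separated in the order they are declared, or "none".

- duration: CHECK does not forbid NULL (a CHECK constraint passes when its expression is NULL) → nullable.
- appointment_id: DEFAULT only fills an omitted column; an explicit NULL is still allowed → nullable.
- unit: part of the PRIMARY KEY, which implies NOT NULL → not nullable.
- mrn: declared NOT NULL → not nullable.
- dob: declared NOT NULL → not nullable.
- room: CHECK does not forbid NULL (a CHECK constraint passes when its expression is NULL) → nullable.
- refills: part of the PRIMARY KEY, which implies NOT NULL → not nullable.
- date: no NOT NULL constraint applies → nullable.
- route: DEFAULT only fills an omitted column; an explicit NULL is still allowed → nullable.
- name: CHECK does not forbid NULL (a CHECK constraint passes when its expression is NULL) → nullable.

duration, appointment_id, room, date, route, name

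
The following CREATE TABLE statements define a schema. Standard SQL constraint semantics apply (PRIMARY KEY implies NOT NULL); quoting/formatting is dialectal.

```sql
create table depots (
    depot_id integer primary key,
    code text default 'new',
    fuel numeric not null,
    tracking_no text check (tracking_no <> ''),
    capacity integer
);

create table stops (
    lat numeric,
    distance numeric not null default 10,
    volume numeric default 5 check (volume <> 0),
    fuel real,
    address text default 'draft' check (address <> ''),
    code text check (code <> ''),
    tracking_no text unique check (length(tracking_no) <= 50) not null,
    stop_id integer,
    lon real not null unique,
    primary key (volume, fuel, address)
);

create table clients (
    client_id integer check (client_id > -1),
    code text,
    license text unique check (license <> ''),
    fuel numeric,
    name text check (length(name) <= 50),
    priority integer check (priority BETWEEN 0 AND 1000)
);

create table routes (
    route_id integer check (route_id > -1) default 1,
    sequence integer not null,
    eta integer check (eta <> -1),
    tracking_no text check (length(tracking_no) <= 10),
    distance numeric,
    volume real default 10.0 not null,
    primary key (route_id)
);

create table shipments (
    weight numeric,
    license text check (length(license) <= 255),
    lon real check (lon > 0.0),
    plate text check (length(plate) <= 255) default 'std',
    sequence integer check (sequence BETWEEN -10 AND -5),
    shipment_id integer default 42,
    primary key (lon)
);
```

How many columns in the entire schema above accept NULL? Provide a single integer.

20

depots: 3 nullable (code, tracking_no, capacity — PK (depot_id) and explicit NOT NULL columns excluded).
stops: 3 nullable (lat, code, stop_id — PK (volume, fuel, address) and explicit NOT NULL columns excluded).
clients: 6 nullable (client_id, code, license, fuel, name, priority — PK none and explicit NOT NULL columns excluded).
routes: 3 nullable (eta, tracking_no, distance — PK (route_id) and explicit NOT NULL columns excluded).
shipments: 5 nullable (weight, license, plate, sequence, shipment_id — PK (lon) and explicit NOT NULL columns excluded).
Total: 3 + 3 + 6 + 3 + 5 = 20.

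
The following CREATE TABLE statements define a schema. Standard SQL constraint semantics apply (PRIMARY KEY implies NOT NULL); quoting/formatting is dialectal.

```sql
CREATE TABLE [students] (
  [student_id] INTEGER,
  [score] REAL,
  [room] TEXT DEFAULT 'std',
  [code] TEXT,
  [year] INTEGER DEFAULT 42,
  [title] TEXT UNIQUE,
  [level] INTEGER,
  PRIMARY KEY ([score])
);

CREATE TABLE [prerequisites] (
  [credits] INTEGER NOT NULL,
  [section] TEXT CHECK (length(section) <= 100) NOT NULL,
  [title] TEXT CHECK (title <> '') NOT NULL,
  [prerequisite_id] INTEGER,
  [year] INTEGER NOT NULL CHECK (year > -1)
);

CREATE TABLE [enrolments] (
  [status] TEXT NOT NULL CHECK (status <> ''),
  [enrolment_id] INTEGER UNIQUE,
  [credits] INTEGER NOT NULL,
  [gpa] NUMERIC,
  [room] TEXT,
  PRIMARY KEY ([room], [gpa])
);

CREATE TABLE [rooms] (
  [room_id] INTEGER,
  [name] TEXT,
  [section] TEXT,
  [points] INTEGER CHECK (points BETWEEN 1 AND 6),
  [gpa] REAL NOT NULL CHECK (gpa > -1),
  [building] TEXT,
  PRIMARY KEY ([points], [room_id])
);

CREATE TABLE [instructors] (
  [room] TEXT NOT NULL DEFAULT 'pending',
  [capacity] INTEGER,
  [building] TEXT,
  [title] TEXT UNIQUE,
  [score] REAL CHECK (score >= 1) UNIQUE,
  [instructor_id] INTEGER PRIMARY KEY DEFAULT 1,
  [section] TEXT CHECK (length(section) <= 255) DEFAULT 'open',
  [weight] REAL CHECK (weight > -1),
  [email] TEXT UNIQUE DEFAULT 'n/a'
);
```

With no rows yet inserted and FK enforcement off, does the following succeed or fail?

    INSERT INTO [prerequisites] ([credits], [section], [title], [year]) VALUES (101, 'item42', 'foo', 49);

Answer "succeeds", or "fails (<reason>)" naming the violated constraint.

succeeds

NOT NULL columns: credits is supplied; section is supplied; title is supplied; year is supplied.
CHECK constraints: 'item42' satisfies (length(section) <= 100); 'foo' satisfies (title <> ''); 49 satisfies (year > -1).
No constraint is violated.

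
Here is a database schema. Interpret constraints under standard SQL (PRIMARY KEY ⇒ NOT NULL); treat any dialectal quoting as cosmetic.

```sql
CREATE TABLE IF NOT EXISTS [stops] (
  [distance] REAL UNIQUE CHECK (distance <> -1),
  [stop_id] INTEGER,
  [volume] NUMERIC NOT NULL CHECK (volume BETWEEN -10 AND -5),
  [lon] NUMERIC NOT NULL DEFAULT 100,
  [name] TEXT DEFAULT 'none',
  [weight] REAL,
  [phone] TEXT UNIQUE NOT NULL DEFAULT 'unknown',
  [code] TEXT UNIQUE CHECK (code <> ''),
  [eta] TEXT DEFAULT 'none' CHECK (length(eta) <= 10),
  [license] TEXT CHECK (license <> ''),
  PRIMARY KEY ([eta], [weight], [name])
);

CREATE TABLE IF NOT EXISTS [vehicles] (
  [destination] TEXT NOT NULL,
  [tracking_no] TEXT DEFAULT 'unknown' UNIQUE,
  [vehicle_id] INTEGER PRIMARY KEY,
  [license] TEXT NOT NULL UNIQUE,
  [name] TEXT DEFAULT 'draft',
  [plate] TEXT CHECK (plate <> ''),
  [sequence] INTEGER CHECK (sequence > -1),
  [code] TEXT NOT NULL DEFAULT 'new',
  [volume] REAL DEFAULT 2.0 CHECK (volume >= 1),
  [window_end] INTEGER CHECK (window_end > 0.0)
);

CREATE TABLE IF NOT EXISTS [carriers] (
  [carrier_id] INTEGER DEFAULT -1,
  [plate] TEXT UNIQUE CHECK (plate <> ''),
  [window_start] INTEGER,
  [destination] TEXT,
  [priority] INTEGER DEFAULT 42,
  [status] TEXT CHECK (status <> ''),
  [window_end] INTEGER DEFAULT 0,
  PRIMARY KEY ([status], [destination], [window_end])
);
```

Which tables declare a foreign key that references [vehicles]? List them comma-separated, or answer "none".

none

No REFERENCES clause anywhere in the schema names vehicles.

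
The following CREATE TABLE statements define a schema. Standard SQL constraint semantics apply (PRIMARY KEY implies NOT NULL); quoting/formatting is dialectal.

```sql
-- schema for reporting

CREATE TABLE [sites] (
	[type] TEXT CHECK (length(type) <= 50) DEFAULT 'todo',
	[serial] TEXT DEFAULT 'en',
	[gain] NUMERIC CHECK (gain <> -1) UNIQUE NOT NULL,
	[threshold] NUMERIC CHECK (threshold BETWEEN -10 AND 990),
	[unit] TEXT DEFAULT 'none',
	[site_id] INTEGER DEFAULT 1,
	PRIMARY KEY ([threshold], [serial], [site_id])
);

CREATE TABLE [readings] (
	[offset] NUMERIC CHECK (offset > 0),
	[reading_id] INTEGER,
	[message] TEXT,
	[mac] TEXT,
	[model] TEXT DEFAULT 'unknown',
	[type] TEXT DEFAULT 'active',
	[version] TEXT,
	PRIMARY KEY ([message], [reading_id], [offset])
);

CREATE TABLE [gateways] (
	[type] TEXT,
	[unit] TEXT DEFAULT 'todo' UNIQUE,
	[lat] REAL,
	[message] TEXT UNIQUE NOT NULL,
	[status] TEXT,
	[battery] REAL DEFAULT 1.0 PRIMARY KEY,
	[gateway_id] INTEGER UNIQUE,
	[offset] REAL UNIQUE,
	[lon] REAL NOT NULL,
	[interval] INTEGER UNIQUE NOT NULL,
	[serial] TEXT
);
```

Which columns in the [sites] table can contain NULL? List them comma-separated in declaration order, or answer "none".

- type: CHECK does not forbid NULL (a CHECK constraint passes when its expression is NULL) → nullable.
- serial: part of the PRIMARY KEY, which implies NOT NULL → not nullable.
- gain: declared NOT NULL → not nullable.
- threshold: part of the PRIMARY KEY, which implies NOT NULL → not nullable.
- unit: DEFAULT only fills an omitted column; an explicit NULL is still allowed → nullable.
- site_id: part of the PRIMARY KEY, which implies NOT NULL → not nullable.

type, unit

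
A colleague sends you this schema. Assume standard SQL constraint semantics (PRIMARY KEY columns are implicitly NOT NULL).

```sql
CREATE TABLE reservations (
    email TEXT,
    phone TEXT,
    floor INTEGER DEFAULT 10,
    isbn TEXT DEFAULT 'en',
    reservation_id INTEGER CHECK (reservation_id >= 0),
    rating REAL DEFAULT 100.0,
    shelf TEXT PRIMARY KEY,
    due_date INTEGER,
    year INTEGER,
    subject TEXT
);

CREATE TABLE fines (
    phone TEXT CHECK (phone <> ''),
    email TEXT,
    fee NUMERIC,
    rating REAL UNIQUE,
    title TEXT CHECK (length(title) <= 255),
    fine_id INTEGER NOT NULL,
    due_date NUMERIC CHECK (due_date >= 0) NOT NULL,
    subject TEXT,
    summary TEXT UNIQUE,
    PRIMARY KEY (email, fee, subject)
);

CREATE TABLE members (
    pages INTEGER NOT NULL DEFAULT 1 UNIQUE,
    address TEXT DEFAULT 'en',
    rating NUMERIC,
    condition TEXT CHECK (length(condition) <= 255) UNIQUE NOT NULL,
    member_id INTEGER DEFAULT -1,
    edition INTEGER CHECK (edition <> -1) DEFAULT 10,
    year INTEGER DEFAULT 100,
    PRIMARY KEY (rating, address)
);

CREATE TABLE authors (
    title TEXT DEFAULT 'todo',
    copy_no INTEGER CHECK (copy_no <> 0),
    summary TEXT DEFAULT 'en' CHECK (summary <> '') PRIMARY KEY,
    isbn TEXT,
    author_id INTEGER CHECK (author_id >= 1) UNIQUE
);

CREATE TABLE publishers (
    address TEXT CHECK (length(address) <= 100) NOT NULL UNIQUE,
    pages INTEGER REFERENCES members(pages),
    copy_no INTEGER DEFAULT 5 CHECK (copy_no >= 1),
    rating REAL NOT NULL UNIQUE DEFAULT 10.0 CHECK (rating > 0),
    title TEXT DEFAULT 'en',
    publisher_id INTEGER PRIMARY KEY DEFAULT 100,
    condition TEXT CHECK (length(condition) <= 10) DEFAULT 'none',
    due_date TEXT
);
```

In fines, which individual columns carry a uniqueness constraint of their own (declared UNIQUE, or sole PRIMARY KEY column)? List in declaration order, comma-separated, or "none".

rating, summary

- phone: no UNIQUE or single-column PK constraint.
- email: part of a composite PRIMARY KEY — only the tuple is unique, not this column on its own.
- fee: part of a composite PRIMARY KEY — only the tuple is unique, not this column on its own.
- rating: declared UNIQUE → unique.
- title: no UNIQUE or single-column PK constraint.
- fine_id: no UNIQUE or single-column PK constraint.
- due_date: no UNIQUE or single-column PK constraint.
- subject: part of a composite PRIMARY KEY — only the tuple is unique, not this column on its own.
- summary: declared UNIQUE → unique.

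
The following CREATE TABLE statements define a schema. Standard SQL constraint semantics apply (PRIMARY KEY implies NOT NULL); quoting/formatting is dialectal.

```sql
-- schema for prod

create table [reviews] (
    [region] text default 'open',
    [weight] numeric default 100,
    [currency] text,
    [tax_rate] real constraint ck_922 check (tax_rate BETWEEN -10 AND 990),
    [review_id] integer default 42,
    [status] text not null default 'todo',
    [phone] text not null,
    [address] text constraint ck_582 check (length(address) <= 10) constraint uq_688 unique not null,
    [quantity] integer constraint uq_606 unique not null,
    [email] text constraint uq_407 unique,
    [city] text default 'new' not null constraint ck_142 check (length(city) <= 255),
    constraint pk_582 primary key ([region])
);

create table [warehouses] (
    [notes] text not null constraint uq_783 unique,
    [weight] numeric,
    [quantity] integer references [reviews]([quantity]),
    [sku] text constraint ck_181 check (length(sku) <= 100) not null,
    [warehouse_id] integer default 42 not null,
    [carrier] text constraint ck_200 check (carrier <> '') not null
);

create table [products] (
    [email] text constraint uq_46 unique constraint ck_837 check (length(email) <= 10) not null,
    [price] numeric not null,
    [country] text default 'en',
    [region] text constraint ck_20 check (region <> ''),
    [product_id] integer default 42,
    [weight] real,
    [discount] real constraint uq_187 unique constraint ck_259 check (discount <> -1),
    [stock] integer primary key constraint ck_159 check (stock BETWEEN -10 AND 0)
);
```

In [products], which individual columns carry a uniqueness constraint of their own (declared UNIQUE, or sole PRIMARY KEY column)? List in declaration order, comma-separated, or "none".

- email: declared UNIQUE → unique.
- price: no UNIQUE or single-column PK constraint.
- country: no UNIQUE or single-column PK constraint.
- region: no UNIQUE or single-column PK constraint.
- product_id: no UNIQUE or single-column PK constraint.
- weight: no UNIQUE or single-column PK constraint.
- discount: declared UNIQUE → unique.
- stock: single-column PRIMARY KEY → unique.

email, discount, stock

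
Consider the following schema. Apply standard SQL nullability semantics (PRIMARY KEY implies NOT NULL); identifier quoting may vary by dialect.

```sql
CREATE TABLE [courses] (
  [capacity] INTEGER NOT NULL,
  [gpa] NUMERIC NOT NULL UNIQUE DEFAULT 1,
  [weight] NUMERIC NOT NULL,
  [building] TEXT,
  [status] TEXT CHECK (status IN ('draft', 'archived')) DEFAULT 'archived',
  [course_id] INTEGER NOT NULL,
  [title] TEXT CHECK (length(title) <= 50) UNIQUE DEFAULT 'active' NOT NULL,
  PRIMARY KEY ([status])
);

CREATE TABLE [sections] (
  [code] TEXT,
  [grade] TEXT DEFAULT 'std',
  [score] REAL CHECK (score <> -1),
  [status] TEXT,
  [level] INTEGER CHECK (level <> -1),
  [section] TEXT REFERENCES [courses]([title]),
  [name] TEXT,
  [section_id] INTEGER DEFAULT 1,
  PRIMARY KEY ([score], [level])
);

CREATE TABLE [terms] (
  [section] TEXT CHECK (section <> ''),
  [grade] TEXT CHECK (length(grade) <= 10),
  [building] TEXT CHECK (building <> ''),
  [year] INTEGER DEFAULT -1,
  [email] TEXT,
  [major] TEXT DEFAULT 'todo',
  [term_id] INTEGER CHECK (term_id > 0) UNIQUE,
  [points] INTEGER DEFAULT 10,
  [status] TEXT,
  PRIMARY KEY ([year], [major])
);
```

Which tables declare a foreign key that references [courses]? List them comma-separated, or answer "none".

- sections.section references courses(title).

sections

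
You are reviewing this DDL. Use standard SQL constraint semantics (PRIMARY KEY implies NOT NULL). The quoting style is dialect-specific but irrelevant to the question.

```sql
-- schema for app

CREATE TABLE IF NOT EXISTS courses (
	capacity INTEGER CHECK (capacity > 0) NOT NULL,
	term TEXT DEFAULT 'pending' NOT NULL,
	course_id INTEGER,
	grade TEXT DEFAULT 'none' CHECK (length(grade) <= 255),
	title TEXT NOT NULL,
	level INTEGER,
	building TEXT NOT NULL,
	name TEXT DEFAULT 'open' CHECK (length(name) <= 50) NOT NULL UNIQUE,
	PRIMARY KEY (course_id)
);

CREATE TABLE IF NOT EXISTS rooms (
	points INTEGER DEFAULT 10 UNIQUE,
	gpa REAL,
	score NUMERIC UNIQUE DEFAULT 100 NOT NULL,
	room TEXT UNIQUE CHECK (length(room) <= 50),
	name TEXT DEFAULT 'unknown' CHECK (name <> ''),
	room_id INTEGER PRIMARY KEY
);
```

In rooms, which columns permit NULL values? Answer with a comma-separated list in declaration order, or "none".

- points: UNIQUE does not imply NOT NULL → nullable.
- gpa: no NOT NULL constraint applies → nullable.
- score: declared NOT NULL → not nullable.
- room: CHECK does not forbid NULL (a CHECK constraint passes when its expression is NULL) → nullable.
- name: CHECK does not forbid NULL (a CHECK constraint passes when its expression is NULL) → nullable.
- room_id: part of the PRIMARY KEY, which implies NOT NULL → not nullable.

points, gpa, room, name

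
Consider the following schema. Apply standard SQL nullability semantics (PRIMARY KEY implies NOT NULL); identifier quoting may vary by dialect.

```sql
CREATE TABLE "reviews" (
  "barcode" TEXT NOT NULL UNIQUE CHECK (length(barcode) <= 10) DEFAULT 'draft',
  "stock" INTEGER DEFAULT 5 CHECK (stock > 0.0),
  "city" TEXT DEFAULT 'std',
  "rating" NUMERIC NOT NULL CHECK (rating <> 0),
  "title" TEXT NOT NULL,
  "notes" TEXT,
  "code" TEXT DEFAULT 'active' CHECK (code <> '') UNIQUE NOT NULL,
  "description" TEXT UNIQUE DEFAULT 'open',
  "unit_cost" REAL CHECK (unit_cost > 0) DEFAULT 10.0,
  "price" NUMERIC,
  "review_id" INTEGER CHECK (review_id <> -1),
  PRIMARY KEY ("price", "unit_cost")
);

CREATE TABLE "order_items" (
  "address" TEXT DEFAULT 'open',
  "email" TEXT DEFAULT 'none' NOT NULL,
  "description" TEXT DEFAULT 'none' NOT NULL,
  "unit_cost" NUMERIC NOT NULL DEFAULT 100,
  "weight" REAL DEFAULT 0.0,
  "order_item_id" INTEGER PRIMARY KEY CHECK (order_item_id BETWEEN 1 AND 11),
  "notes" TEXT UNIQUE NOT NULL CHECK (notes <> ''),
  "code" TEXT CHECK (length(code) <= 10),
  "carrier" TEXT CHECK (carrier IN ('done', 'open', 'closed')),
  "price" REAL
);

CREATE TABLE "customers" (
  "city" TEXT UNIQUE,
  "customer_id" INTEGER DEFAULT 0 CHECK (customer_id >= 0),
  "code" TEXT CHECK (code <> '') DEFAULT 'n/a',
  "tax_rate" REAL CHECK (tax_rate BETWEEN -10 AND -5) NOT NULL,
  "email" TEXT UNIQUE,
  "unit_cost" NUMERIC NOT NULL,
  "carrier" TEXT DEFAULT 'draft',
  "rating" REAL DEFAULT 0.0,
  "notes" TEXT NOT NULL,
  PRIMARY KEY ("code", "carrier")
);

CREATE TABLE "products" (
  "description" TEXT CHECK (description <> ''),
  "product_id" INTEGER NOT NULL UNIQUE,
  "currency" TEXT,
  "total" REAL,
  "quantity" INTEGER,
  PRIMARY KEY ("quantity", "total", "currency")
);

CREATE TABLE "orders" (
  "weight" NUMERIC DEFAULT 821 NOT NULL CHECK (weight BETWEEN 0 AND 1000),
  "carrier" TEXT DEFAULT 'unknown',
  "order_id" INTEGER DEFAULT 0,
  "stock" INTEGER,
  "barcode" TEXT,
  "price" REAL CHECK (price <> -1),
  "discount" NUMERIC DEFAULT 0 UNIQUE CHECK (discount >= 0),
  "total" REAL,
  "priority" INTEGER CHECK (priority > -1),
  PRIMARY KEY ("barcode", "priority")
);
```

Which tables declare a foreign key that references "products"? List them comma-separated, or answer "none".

No REFERENCES clause anywhere in the schema names products.

none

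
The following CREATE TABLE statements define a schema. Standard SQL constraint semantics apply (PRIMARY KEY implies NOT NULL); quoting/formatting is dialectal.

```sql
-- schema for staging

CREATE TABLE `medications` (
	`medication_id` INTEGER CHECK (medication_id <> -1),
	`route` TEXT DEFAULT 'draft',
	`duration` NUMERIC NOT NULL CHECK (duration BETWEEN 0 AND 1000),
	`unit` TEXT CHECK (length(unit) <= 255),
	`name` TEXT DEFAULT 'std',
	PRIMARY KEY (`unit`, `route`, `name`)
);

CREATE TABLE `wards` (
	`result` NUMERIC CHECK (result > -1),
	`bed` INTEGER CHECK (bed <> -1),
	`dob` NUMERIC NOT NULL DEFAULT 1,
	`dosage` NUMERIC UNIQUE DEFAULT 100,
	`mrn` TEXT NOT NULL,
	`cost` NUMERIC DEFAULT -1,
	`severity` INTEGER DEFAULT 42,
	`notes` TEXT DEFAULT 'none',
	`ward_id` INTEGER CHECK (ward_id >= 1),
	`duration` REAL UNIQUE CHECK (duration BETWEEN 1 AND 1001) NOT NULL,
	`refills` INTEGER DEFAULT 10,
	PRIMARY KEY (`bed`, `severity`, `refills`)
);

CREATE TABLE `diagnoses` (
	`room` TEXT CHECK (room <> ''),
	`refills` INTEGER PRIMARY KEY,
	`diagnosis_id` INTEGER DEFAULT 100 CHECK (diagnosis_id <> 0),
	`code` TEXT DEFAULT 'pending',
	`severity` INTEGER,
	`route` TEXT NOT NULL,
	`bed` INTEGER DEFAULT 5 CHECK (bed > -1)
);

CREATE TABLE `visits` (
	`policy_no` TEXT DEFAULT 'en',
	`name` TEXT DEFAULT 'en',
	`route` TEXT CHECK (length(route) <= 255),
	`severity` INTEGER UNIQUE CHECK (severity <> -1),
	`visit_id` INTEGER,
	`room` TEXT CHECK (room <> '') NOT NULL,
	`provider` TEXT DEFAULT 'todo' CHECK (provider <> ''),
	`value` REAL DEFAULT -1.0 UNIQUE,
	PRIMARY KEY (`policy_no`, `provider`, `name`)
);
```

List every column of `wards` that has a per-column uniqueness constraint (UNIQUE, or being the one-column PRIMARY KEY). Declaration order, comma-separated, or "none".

dosage, duration

- result: no UNIQUE or single-column PK constraint.
- bed: part of a composite PRIMARY KEY — only the tuple is unique, not this column on its own.
- dob: no UNIQUE or single-column PK constraint.
- dosage: declared UNIQUE → unique.
- mrn: no UNIQUE or single-column PK constraint.
- cost: no UNIQUE or single-column PK constraint.
- severity: part of a composite PRIMARY KEY — only the tuple is unique, not this column on its own.
- notes: no UNIQUE or single-column PK constraint.
- ward_id: no UNIQUE or single-column PK constraint.
- duration: declared UNIQUE → unique.
- refills: part of a composite PRIMARY KEY — only the tuple is unique, not this column on its own.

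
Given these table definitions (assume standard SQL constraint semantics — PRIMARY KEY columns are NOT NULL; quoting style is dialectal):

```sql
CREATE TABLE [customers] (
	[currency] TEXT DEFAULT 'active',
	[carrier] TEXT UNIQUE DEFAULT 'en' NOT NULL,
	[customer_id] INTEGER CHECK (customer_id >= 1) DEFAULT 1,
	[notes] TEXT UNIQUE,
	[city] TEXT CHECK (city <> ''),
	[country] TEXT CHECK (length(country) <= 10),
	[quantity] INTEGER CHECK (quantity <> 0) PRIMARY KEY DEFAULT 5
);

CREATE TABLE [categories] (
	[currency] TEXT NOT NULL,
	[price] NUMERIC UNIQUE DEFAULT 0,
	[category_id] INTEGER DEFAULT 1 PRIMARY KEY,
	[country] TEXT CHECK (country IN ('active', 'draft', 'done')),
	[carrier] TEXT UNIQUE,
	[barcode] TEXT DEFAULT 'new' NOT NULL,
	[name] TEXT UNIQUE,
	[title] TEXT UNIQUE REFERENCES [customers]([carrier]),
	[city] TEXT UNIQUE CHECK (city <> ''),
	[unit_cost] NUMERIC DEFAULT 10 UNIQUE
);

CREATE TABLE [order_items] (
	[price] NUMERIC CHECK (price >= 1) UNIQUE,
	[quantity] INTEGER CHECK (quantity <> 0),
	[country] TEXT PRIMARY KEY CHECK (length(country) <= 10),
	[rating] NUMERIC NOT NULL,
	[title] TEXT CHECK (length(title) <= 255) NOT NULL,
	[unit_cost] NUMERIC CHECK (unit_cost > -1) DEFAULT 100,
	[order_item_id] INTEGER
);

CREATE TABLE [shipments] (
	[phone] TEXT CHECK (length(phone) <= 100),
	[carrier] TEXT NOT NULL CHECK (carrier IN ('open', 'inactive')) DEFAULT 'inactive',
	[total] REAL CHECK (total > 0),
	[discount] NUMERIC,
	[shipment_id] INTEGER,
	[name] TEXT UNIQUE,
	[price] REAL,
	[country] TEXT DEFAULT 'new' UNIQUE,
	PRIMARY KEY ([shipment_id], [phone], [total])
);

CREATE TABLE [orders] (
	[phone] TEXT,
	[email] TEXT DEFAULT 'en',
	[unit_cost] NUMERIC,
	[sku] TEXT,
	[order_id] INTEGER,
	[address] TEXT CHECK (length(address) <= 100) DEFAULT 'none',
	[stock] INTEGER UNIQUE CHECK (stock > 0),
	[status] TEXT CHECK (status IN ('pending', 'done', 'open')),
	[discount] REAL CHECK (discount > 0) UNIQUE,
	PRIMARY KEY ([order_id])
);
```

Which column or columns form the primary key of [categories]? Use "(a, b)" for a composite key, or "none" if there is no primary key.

category_id is declared PRIMARY KEY inline on the column.

category_id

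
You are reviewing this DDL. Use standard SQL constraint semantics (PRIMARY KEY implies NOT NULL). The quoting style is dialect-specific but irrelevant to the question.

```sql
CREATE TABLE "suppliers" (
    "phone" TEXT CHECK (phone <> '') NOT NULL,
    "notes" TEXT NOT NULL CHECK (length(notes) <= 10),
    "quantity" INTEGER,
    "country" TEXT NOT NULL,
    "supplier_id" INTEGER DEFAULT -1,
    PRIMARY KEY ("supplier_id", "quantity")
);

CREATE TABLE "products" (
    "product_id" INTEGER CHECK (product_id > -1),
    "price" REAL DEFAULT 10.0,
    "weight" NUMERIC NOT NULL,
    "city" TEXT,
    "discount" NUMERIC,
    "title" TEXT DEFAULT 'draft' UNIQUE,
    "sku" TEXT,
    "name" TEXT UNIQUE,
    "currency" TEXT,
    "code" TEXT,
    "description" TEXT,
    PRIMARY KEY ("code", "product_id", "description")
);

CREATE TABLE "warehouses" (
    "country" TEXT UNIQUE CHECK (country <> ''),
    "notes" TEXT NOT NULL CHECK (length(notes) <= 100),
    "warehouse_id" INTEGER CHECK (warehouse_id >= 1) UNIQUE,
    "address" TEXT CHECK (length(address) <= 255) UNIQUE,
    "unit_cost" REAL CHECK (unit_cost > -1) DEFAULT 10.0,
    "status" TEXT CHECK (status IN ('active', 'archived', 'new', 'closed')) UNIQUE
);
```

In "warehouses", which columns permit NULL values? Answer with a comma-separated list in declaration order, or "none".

- country: CHECK does not forbid NULL (a CHECK constraint passes when its expression is NULL) → nullable.
- notes: declared NOT NULL → not nullable.
- warehouse_id: CHECK does not forbid NULL (a CHECK constraint passes when its expression is NULL) → nullable.
- address: CHECK does not forbid NULL (a CHECK constraint passes when its expression is NULL) → nullable.
- unit_cost: CHECK does not forbid NULL (a CHECK constraint passes when its expression is NULL) → nullable.
- status: CHECK does not forbid NULL (a CHECK constraint passes when its expression is NULL) → nullable.

country, warehouse_id, address, unit_cost, status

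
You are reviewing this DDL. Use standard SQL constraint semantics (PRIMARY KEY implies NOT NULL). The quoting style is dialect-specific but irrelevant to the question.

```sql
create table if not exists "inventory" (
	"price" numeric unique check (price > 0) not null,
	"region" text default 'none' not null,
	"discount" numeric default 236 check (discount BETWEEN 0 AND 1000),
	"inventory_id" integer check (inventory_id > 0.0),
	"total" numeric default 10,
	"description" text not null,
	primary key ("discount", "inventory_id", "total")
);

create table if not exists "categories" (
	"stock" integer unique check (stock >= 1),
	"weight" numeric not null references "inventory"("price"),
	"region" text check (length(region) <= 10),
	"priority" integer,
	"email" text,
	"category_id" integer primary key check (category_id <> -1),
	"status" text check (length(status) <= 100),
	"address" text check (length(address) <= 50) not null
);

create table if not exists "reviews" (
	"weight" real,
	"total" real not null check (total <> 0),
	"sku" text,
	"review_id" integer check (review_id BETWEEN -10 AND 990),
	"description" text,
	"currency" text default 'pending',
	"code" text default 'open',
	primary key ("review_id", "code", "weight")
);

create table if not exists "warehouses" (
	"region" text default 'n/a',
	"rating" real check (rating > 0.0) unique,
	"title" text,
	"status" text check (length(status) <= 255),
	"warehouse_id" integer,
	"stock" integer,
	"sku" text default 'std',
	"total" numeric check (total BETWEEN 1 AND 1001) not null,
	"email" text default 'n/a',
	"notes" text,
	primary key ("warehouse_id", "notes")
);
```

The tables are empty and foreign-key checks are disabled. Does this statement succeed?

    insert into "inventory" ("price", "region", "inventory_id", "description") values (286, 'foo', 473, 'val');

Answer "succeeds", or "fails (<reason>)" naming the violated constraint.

NOT NULL columns: description is supplied; discount defaults to 236; inventory_id is supplied; price is supplied; region is supplied; total defaults to 10.
CHECK constraints: 286 satisfies (price > 0); 473 satisfies (inventory_id > 0.0).
No constraint is violated.

succeeds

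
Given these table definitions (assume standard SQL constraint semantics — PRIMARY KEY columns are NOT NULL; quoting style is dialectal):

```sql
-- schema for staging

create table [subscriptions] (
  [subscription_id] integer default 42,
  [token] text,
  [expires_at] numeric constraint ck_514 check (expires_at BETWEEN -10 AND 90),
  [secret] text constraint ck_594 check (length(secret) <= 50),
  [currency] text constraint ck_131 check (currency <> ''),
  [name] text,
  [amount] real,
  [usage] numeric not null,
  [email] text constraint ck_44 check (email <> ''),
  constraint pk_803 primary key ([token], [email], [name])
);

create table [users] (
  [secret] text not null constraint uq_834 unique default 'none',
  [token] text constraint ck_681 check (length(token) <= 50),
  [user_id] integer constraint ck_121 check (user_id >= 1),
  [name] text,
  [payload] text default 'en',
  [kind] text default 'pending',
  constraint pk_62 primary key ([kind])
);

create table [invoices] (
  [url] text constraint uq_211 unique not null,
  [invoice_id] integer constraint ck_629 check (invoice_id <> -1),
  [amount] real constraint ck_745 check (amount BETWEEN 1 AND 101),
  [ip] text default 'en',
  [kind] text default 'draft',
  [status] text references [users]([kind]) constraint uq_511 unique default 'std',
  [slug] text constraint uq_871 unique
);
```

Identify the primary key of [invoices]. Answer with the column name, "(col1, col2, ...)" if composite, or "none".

none

No column is declared PRIMARY KEY inline, and there is no table-level PRIMARY KEY clause in invoices.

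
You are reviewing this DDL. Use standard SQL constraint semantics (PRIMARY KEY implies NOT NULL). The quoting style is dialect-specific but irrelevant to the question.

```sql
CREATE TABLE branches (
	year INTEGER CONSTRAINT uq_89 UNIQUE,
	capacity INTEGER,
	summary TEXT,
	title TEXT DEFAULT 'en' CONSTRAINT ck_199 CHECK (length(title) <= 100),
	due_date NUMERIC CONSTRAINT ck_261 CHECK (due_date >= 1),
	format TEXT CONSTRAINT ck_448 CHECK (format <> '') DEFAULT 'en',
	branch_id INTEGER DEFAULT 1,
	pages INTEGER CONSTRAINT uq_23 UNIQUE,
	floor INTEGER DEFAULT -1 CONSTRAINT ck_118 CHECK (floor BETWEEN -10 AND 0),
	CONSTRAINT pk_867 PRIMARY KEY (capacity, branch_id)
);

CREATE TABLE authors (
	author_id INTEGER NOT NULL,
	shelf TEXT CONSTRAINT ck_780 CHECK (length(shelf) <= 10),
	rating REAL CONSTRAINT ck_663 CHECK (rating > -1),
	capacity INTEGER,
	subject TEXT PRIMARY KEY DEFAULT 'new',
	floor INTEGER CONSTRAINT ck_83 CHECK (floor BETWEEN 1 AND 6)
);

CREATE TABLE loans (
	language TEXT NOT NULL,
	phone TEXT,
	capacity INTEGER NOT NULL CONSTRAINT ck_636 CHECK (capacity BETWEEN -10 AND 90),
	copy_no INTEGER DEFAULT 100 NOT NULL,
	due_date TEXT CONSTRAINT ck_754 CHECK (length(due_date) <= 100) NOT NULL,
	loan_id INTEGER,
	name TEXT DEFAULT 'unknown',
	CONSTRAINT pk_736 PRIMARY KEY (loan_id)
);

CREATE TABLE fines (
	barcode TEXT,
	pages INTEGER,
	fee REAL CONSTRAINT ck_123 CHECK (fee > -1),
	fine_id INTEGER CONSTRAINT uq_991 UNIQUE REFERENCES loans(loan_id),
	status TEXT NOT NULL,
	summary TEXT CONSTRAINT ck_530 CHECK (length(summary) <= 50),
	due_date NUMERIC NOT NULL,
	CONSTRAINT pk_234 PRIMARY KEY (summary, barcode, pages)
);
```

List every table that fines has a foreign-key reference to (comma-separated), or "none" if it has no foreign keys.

loans

- fine_id REFERENCES loans(loan_id).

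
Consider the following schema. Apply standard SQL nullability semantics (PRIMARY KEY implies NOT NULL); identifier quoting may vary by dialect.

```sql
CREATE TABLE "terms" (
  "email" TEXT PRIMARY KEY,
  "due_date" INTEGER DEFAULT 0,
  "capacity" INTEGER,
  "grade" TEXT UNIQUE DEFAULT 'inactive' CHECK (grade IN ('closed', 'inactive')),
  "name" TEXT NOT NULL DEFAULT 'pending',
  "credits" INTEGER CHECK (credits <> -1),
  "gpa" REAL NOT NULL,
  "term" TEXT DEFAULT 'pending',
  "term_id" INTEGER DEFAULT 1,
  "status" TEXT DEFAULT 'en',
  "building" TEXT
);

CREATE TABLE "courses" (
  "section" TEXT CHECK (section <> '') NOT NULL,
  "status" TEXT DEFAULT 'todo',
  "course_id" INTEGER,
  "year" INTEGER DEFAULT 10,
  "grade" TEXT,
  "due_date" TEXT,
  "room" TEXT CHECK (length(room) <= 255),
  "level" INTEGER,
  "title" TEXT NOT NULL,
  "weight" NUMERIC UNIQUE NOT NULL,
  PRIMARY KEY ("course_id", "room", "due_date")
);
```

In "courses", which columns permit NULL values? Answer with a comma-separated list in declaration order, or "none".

status, year, grade, level

- section: declared NOT NULL → not nullable.
- status: DEFAULT only fills an omitted column; an explicit NULL is still allowed → nullable.
- course_id: part of the PRIMARY KEY, which implies NOT NULL → not nullable.
- year: DEFAULT only fills an omitted column; an explicit NULL is still allowed → nullable.
- grade: no NOT NULL constraint applies → nullable.
- due_date: part of the PRIMARY KEY, which implies NOT NULL → not nullable.
- room: part of the PRIMARY KEY, which implies NOT NULL → not nullable.
- level: no NOT NULL constraint applies → nullable.
- title: declared NOT NULL → not nullable.
- weight: declared NOT NULL → not nullable.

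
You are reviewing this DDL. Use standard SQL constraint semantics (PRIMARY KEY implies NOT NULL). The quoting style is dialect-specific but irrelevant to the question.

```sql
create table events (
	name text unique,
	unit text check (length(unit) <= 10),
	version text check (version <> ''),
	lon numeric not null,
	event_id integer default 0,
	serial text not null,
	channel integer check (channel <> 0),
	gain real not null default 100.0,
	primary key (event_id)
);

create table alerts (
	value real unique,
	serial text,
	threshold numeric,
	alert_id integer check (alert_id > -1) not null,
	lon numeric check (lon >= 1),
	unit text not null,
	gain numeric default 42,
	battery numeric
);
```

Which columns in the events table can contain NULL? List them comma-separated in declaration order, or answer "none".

name, unit, version, channel

- name: UNIQUE does not imply NOT NULL → nullable.
- unit: CHECK does not forbid NULL (a CHECK constraint passes when its expression is NULL) → nullable.
- version: CHECK does not forbid NULL (a CHECK constraint passes when its expression is NULL) → nullable.
- lon: declared NOT NULL → not nullable.
- event_id: part of the PRIMARY KEY, which implies NOT NULL → not nullable.
- serial: declared NOT NULL → not nullable.
- channel: CHECK does not forbid NULL (a CHECK constraint passes when its expression is NULL) → nullable.
- gain: declared NOT NULL → not nullable.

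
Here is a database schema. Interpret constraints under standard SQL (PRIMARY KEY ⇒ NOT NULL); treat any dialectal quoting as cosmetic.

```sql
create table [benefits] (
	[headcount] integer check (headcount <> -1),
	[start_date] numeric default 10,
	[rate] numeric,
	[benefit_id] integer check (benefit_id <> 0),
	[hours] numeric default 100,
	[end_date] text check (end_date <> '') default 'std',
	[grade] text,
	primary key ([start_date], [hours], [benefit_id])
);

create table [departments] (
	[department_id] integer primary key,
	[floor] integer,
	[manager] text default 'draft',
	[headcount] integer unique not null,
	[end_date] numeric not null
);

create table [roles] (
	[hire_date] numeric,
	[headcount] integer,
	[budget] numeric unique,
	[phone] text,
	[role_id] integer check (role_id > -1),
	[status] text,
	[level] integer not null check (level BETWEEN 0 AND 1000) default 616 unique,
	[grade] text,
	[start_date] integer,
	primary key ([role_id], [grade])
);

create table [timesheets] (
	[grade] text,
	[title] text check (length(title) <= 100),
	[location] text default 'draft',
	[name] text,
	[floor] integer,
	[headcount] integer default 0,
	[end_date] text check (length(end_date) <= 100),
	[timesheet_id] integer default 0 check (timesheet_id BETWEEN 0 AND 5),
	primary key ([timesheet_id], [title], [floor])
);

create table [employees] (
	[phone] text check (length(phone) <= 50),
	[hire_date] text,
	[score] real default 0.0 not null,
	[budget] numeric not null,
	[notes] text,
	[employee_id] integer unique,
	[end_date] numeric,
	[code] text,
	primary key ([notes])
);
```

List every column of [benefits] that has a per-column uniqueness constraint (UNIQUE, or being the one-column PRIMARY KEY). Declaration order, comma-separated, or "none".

none

- headcount: no UNIQUE or single-column PK constraint.
- start_date: part of a composite PRIMARY KEY — only the tuple is unique, not this column on its own.
- rate: no UNIQUE or single-column PK constraint.
- benefit_id: part of a composite PRIMARY KEY — only the tuple is unique, not this column on its own.
- hours: part of a composite PRIMARY KEY — only the tuple is unique, not this column on its own.
- end_date: no UNIQUE or single-column PK constraint.
- grade: no UNIQUE or single-column PK constraint.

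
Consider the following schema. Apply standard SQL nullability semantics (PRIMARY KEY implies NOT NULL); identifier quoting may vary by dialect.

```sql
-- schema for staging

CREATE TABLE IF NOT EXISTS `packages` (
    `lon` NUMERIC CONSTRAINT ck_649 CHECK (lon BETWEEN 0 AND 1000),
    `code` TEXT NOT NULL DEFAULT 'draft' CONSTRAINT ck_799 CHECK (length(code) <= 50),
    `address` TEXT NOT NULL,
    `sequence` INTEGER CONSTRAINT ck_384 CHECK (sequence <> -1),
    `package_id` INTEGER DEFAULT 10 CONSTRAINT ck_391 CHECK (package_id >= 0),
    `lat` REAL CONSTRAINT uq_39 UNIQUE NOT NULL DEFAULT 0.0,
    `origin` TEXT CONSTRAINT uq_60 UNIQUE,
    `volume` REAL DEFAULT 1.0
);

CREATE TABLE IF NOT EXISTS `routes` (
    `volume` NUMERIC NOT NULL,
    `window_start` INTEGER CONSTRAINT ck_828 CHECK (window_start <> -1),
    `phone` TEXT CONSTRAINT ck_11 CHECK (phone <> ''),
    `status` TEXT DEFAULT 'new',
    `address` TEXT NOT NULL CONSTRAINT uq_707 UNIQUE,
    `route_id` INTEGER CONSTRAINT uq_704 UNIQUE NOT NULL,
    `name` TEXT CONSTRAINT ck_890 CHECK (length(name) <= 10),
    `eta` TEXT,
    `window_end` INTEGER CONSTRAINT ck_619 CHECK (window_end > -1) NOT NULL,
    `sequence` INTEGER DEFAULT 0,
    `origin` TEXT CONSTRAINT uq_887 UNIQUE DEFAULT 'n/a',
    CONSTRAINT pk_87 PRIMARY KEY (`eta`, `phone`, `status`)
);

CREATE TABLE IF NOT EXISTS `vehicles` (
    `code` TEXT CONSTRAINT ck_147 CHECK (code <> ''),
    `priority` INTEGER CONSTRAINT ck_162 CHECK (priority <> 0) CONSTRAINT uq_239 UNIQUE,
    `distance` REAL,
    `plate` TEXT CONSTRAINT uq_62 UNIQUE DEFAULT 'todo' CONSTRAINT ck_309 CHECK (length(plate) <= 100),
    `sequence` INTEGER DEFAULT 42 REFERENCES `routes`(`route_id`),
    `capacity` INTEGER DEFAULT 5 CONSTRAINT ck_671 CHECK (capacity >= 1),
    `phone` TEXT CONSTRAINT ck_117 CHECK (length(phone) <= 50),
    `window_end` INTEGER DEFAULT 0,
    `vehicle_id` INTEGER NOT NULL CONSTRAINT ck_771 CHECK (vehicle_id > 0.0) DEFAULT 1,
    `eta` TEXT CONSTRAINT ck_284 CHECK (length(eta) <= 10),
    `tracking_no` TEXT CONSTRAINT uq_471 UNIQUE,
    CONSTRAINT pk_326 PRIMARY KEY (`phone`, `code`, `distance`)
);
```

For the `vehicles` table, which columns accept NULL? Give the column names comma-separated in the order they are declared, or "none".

- code: part of the PRIMARY KEY, which implies NOT NULL → not nullable.
- priority: CHECK does not forbid NULL (a CHECK constraint passes when its expression is NULL) → nullable.
- distance: part of the PRIMARY KEY, which implies NOT NULL → not nullable.
- plate: CHECK does not forbid NULL (a CHECK constraint passes when its expression is NULL) → nullable.
- sequence: a foreign key column may be NULL unless separately constrained → nullable.
- capacity: CHECK does not forbid NULL (a CHECK constraint passes when its expression is NULL) → nullable.
- phone: part of the PRIMARY KEY, which implies NOT NULL → not nullable.
- window_end: DEFAULT only fills an omitted column; an explicit NULL is still allowed → nullable.
- vehicle_id: declared NOT NULL → not nullable.
- eta: CHECK does not forbid NULL (a CHECK constraint passes when its expression is NULL) → nullable.
- tracking_no: UNIQUE does not imply NOT NULL → nullable.

priority, plate, sequence, capacity, window_end, eta, tracking_no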